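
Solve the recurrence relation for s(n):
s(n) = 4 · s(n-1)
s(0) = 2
Pure geometric recurrence with ratio 4.
By induction s(n) = s(0) · (4)^n = 2 \cdot 4^{n}.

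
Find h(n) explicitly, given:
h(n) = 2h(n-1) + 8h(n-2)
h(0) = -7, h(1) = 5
Characteristic equation: x² - 2x - 8 = 0, which factors as (x - (-2))(x - (4)) = 0.
Roots r₁ = -2, r₂ = 4 (distinct).
General solution: h(n) = A·(-2)^n + B·(4)^n.
From h(0) = -7: A + B = -7.
From h(1) = 5: -2A + 4B = 5.
Solving: A = - \frac{11}{2}, B = - \frac{3}{2}.
So h(n) = - \frac{11 \left(-2\right)^{n}}{2} - \frac{3 \cdot 4^{n}}{2}.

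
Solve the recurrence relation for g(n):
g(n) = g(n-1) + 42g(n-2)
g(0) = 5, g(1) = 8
Characteristic equation: x² - x - 42 = 0, which factors as (x - (-6))(x - (7)) = 0.
Roots r₁ = -6, r₂ = 7 (distinct).
General solution: g(n) = A·(-6)^n + B·(7)^n.
From g(0) = 5: A + B = 5.
From g(1) = 8: -6A + 7B = 8.
Solving: A = \frac{27}{13}, B = \frac{38}{13}.
So g(n) = \frac{27 \left(-6\right)^{n}}{13} + \frac{38 \cdot 7^{n}}{13}.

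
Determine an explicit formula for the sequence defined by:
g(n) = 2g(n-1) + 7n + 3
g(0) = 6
First-order linear with linear forcing.
Homogeneous solution: g_h(n) = A·(2)^n.
Try particular g_p(n) = pn + q. Substituting:
  pn + q = 2(p(n-1) + q) + 7n + 3.
Matching the n-coefficient: p = 2p + 7 ⇒ p = -7.
Matching constants: q = -2p + 2q + 3 ⇒ q = -17.
General: g(n) = A·(2)^n - 7 n - 17.
Apply g(0) = 6: A - 17 = 6 ⇒ A = 23.
So g(n) = 23 \cdot 2^{n} - 7 n - 17.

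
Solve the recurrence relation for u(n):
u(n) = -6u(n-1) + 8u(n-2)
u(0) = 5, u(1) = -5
Characteristic equation: x² + 6x - 8 = 0.
Discriminant Δ = (-6)² + 4·(8) = 68.
Roots r₁,₂ = (-6 ± √68)/2, so r₁ = -3 + \sqrt{17}, r₂ = - \sqrt{17} - 3.
General solution: u(n) = A·r₁^n + B·r₂^n.
From the initial conditions, A + B = 5 and r₁A + r₂B = -5.
Since r₁ - r₂ = √68: A = (-5 - (5)r₂)/√68 = \frac{5 \sqrt{17}}{17} + \frac{5}{2}, and B = 5 - A = \frac{5}{2} - \frac{5 \sqrt{17}}{17}.
So u(n) = \left(\frac{5 \sqrt{17}}{17} + \frac{5}{2}\right)\left(-3 + \sqrt{17}\right)^n + \left(\frac{5}{2} - \frac{5 \sqrt{17}}{17}\right)\left(- \sqrt{17} - 3\right)^n.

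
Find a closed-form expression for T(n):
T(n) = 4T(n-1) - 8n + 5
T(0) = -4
First-order linear with linear forcing.
Homogeneous solution: T_h(n) = A·(4)^n.
Try particular T_p(n) = pn + q. Substituting:
  pn + q = 4(p(n-1) + q) - 8n + 5.
Matching the n-coefficient: p = 4p - 8 ⇒ p = \frac{8}{3}.
Matching constants: q = -4p + 4q + 5 ⇒ q = \frac{17}{9}.
General: T(n) = A·(4)^n + \frac{8 n}{3} + \frac{17}{9}.
Apply T(0) = -4: A + \frac{17}{9} = -4 ⇒ A = - \frac{53}{9}.
So T(n) = - \frac{53 \cdot 4^{n}}{9} + \frac{8 n}{3} + \frac{17}{9}.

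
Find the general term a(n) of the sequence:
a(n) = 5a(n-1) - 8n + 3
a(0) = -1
First-order linear with linear forcing.
Homogeneous solution: a_h(n) = A·(5)^n.
Try particular a_p(n) = pn + q. Substituting:
  pn + q = 5(p(n-1) + q) - 8n + 3.
Matching the n-coefficient: p = 5p - 8 ⇒ p = 2.
Matching constants: q = -5p + 5q + 3 ⇒ q = \frac{7}{4}.
General: a(n) = A·(5)^n + 2 n + \frac{7}{4}.
Apply a(0) = -1: A + \frac{7}{4} = -1 ⇒ A = - \frac{11}{4}.
So a(n) = - \frac{11 \cdot 5^{n}}{4} + 2 n + \frac{7}{4}.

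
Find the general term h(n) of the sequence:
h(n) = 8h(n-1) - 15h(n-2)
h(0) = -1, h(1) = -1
Characteristic equation: x² - 8x + 15 = 0, which factors as (x - (3))(x - (5)) = 0.
Roots r₁ = 3, r₂ = 5 (distinct).
General solution: h(n) = A·(3)^n + B·(5)^n.
From h(0) = -1: A + B = -1.
From h(1) = -1: 3A + 5B = -1.
Solving: A = -2, B = 1.
So h(n) = - 2 \cdot 3^{n} + 5^{n}.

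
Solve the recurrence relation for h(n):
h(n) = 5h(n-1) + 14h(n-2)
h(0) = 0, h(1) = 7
Characteristic equation: x² - 5x - 14 = 0, which factors as (x - (7))(x - (-2)) = 0.
Roots r₁ = 7, r₂ = -2 (distinct).
General solution: h(n) = A·(7)^n + B·(-2)^n.
From h(0) = 0: A + B = 0.
From h(1) = 7: 7A - 2B = 7.
Solving: A = \frac{7}{9}, B = - \frac{7}{9}.
So h(n) = - \frac{7 \left(-2\right)^{n}}{9} + \frac{7 \cdot 7^{n}}{9}.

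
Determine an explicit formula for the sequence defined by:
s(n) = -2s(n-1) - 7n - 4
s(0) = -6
First-order linear with linear forcing.
Homogeneous solution: s_h(n) = A·(-2)^n.
Try particular s_p(n) = pn + q. Substituting:
  pn + q = -2(p(n-1) + q) - 7n - 4.
Matching the n-coefficient: p = -2p - 7 ⇒ p = - \frac{7}{3}.
Matching constants: q = 2p - 2q - 4 ⇒ q = - \frac{26}{9}.
General: s(n) = A·(-2)^n - \frac{7 n}{3} - \frac{26}{9}.
Apply s(0) = -6: A - \frac{26}{9} = -6 ⇒ A = - \frac{28}{9}.
So s(n) = - \frac{28 \left(-2\right)^{n}}{9} - \frac{7 n}{3} - \frac{26}{9}.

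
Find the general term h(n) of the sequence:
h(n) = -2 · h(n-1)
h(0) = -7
Pure geometric recurrence with ratio -2.
By induction h(n) = h(0) · (-2)^n = - 7 \left(-2\right)^{n}.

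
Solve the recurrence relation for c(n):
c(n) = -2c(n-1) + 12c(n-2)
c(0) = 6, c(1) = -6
Characteristic equation: x² + 2x - 12 = 0.
Discriminant Δ = (-2)² + 4·(12) = 52.
Roots r₁,₂ = (-2 ± √52)/2, so r₁ = -1 + \sqrt{13}, r₂ = - \sqrt{13} - 1.
General solution: c(n) = A·r₁^n + B·r₂^n.
From the initial conditions, A + B = 6 and r₁A + r₂B = -6.
Since r₁ - r₂ = √52: A = (-6 - (6)r₂)/√52 = 3, and B = 6 - A = 3.
So c(n) = \left(3\right)\left(-1 + \sqrt{13}\right)^n + \left(3\right)\left(- \sqrt{13} - 1\right)^n.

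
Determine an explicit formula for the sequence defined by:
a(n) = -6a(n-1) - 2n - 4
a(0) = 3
First-order linear with linear forcing.
Homogeneous solution: a_h(n) = A·(-6)^n.
Try particular a_p(n) = pn + q. Substituting:
  pn + q = -6(p(n-1) + q) - 2n - 4.
Matching the n-coefficient: p = -6p - 2 ⇒ p = - \frac{2}{7}.
Matching constants: q = 6p - 6q - 4 ⇒ q = - \frac{40}{49}.
General: a(n) = A·(-6)^n - \frac{2 n}{7} - \frac{40}{49}.
Apply a(0) = 3: A - \frac{40}{49} = 3 ⇒ A = \frac{187}{49}.
So a(n) = \frac{187 \left(-6\right)^{n}}{49} - \frac{2 n}{7} - \frac{40}{49}.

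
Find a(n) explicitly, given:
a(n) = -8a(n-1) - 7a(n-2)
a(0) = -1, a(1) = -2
Characteristic equation: x² + 8x + 7 = 0, which factors as (x - (-7))(x - (-1)) = 0.
Roots r₁ = -7, r₂ = -1 (distinct).
General solution: a(n) = A·(-7)^n + B·(-1)^n.
From a(0) = -1: A + B = -1.
From a(1) = -2: -7A - B = -2.
Solving: A = \frac{1}{2}, B = - \frac{3}{2}.
So a(n) = - \frac{3 \left(-1\right)^{n}}{2} + \frac{\left(-7\right)^{n}}{2}.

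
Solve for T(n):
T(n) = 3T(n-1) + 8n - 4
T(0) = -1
First-order linear with linear forcing.
Homogeneous solution: T_h(n) = A·(3)^n.
Try particular T_p(n) = pn + q. Substituting:
  pn + q = 3(p(n-1) + q) + 8n - 4.
Matching the n-coefficient: p = 3p + 8 ⇒ p = -4.
Matching constants: q = -3p + 3q - 4 ⇒ q = -4.
General: T(n) = A·(3)^n - 4 n - 4.
Apply T(0) = -1: A - 4 = -1 ⇒ A = 3.
So T(n) = 3 \cdot 3^{n} - 4 n - 4.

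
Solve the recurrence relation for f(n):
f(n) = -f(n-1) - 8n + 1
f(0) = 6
First-order linear with linear forcing.
Homogeneous solution: f_h(n) = A·(-1)^n.
Try particular f_p(n) = pn + q. Substituting:
  pn + q = -(p(n-1) + q) - 8n + 1.
Matching the n-coefficient: p = -p - 8 ⇒ p = -4.
Matching constants: q = p - q + 1 ⇒ q = - \frac{3}{2}.
General: f(n) = A·(-1)^n - 4 n - \frac{3}{2}.
Apply f(0) = 6: A - \frac{3}{2} = 6 ⇒ A = \frac{15}{2}.
So f(n) = \frac{15 \left(-1\right)^{n}}{2} - 4 n - \frac{3}{2}.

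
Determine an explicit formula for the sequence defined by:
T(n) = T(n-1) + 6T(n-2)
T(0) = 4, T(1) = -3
Characteristic equation: x² - x - 6 = 0, which factors as (x - (3))(x - (-2)) = 0.
Roots r₁ = 3, r₂ = -2 (distinct).
General solution: T(n) = A·(3)^n + B·(-2)^n.
From T(0) = 4: A + B = 4.
From T(1) = -3: 3A - 2B = -3.
Solving: A = 1, B = 3.
So T(n) = 3 \left(-2\right)^{n} + 3^{n}.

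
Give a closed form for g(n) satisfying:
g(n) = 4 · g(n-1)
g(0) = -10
Pure geometric recurrence with ratio 4.
By induction g(n) = g(0) · (4)^n = - 10 \cdot 4^{n}.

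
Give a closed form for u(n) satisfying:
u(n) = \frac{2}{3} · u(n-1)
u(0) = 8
Pure geometric recurrence with ratio \frac{2}{3}.
By induction u(n) = u(0) · (\frac{2}{3})^n = 8 \left(\frac{2}{3}\right)^{n}.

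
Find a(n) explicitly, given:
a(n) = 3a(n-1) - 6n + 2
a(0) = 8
First-order linear with linear forcing.
Homogeneous solution: a_h(n) = A·(3)^n.
Try particular a_p(n) = pn + q. Substituting:
  pn + q = 3(p(n-1) + q) - 6n + 2.
Matching the n-coefficient: p = 3p - 6 ⇒ p = 3.
Matching constants: q = -3p + 3q + 2 ⇒ q = \frac{7}{2}.
General: a(n) = A·(3)^n + 3 n + \frac{7}{2}.
Apply a(0) = 8: A + \frac{7}{2} = 8 ⇒ A = \frac{9}{2}.
So a(n) = \frac{9 \cdot 3^{n}}{2} + 3 n + \frac{7}{2}.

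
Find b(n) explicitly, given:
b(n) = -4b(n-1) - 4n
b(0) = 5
First-order linear with linear forcing.
Homogeneous solution: b_h(n) = A·(-4)^n.
Try particular b_p(n) = pn + q. Substituting:
  pn + q = -4(p(n-1) + q) - 4n.
Matching the n-coefficient: p = -4p - 4 ⇒ p = - \frac{4}{5}.
Matching constants: q = 4p - 4q ⇒ q = - \frac{16}{25}.
General: b(n) = A·(-4)^n - \frac{4 n}{5} - \frac{16}{25}.
Apply b(0) = 5: A - \frac{16}{25} = 5 ⇒ A = \frac{141}{25}.
So b(n) = \frac{141 \left(-4\right)^{n}}{25} - \frac{4 n}{5} - \frac{16}{25}.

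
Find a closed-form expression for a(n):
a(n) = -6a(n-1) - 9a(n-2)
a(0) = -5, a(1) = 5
Characteristic equation: x² + 6x + 9 = 0, which is (x - (-3))².
Repeated root r = -3.
General solution: a(n) = (A + Bn)·(-3)^n.
From a(0) = -5: A = -5.
From a(1) = 5: (A + B)·(-3) = 5 ⇒ B = \frac{10}{3}.
So a(n) = \left(\frac{10 n}{3} - 5\right) \cdot (-3)^n.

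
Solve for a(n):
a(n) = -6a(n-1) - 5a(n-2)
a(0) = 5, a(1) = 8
Characteristic equation: x² + 6x + 5 = 0, which factors as (x - (-5))(x - (-1)) = 0.
Roots r₁ = -5, r₂ = -1 (distinct).
General solution: a(n) = A·(-5)^n + B·(-1)^n.
From a(0) = 5: A + B = 5.
From a(1) = 8: -5A - B = 8.
Solving: A = - \frac{13}{4}, B = \frac{33}{4}.
So a(n) = \frac{33 \left(-1\right)^{n}}{4} - \frac{13 \left(-5\right)^{n}}{4}.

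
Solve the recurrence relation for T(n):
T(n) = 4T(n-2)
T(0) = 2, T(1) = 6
Characteristic equation: x² - 4 = 0, which factors as (x - (2))(x - (-2)) = 0.
Roots r₁ = 2, r₂ = -2 (distinct).
General solution: T(n) = A·(2)^n + B·(-2)^n.
From T(0) = 2: A + B = 2.
From T(1) = 6: 2A - 2B = 6.
Solving: A = \frac{5}{2}, B = - \frac{1}{2}.
So T(n) = - \frac{\left(-2\right)^{n}}{2} + \frac{5 \cdot 2^{n}}{2}.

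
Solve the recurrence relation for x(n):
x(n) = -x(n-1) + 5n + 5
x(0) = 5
First-order linear with linear forcing.
Homogeneous solution: x_h(n) = A·(-1)^n.
Try particular x_p(n) = pn + q. Substituting:
  pn + q = -(p(n-1) + q) + 5n + 5.
Matching the n-coefficient: p = -p + 5 ⇒ p = \frac{5}{2}.
Matching constants: q = p - q + 5 ⇒ q = \frac{15}{4}.
General: x(n) = A·(-1)^n + \frac{5 n}{2} + \frac{15}{4}.
Apply x(0) = 5: A + \frac{15}{4} = 5 ⇒ A = \frac{5}{4}.
So x(n) = \frac{5 \left(-1\right)^{n}}{4} + \frac{5 n}{2} + \frac{15}{4}.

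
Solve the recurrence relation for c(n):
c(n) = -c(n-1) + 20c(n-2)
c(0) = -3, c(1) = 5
Characteristic equation: x² + x - 20 = 0, which factors as (x - (-5))(x - (4)) = 0.
Roots r₁ = -5, r₂ = 4 (distinct).
General solution: c(n) = A·(-5)^n + B·(4)^n.
From c(0) = -3: A + B = -3.
From c(1) = 5: -5A + 4B = 5.
Solving: A = - \frac{17}{9}, B = - \frac{10}{9}.
So c(n) = - \frac{17 \left(-5\right)^{n}}{9} - \frac{10 \cdot 4^{n}}{9}.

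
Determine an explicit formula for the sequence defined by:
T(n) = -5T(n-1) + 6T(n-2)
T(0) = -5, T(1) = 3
Characteristic equation: x² + 5x - 6 = 0, which factors as (x - (1))(x - (-6)) = 0.
Roots r₁ = 1, r₂ = -6 (distinct).
General solution: T(n) = A·(1)^n + B·(-6)^n.
From T(0) = -5: A + B = -5.
From T(1) = 3: A - 6B = 3.
Solving: A = - \frac{27}{7}, B = - \frac{8}{7}.
So T(n) = - \frac{8 \left(-6\right)^{n}}{7} - \frac{27}{7}.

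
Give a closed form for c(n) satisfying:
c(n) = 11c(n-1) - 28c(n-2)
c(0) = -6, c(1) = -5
Characteristic equation: x² - 11x + 28 = 0, which factors as (x - (4))(x - (7)) = 0.
Roots r₁ = 4, r₂ = 7 (distinct).
General solution: c(n) = A·(4)^n + B·(7)^n.
From c(0) = -6: A + B = -6.
From c(1) = -5: 4A + 7B = -5.
Solving: A = - \frac{37}{3}, B = \frac{19}{3}.
So c(n) = - \frac{37 \cdot 4^{n}}{3} + \frac{19 \cdot 7^{n}}{3}.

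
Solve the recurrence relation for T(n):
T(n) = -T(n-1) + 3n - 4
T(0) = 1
First-order linear with linear forcing.
Homogeneous solution: T_h(n) = A·(-1)^n.
Try particular T_p(n) = pn + q. Substituting:
  pn + q = -(p(n-1) + q) + 3n - 4.
Matching the n-coefficient: p = -p + 3 ⇒ p = \frac{3}{2}.
Matching constants: q = p - q - 4 ⇒ q = - \frac{5}{4}.
General: T(n) = A·(-1)^n + \frac{3 n}{2} - \frac{5}{4}.
Apply T(0) = 1: A - \frac{5}{4} = 1 ⇒ A = \frac{9}{4}.
So T(n) = \frac{9 \left(-1\right)^{n}}{4} + \frac{3 n}{2} - \frac{5}{4}.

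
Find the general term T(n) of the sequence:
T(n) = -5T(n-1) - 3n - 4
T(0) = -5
First-order linear with linear forcing.
Homogeneous solution: T_h(n) = A·(-5)^n.
Try particular T_p(n) = pn + q. Substituting:
  pn + q = -5(p(n-1) + q) - 3n - 4.
Matching the n-coefficient: p = -5p - 3 ⇒ p = - \frac{1}{2}.
Matching constants: q = 5p - 5q - 4 ⇒ q = - \frac{13}{12}.
General: T(n) = A·(-5)^n - \frac{n}{2} - \frac{13}{12}.
Apply T(0) = -5: A - \frac{13}{12} = -5 ⇒ A = - \frac{47}{12}.
So T(n) = - \frac{47 \left(-5\right)^{n}}{12} - \frac{n}{2} - \frac{13}{12}.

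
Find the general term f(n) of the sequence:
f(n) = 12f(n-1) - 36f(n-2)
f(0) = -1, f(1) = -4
Characteristic equation: x² - 12x + 36 = 0, which is (x - (6))².
Repeated root r = 6.
General solution: f(n) = (A + Bn)·(6)^n.
From f(0) = -1: A = -1.
From f(1) = -4: (A + B)·(6) = -4 ⇒ B = \frac{1}{3}.
So f(n) = \left(\frac{n}{3} - 1\right) \cdot (6)^n.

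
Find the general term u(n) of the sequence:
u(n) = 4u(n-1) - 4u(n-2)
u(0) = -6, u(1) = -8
Characteristic equation: x² - 4x + 4 = 0, which is (x - (2))².
Repeated root r = 2.
General solution: u(n) = (A + Bn)·(2)^n.
From u(0) = -6: A = -6.
From u(1) = -8: (A + B)·(2) = -8 ⇒ B = 2.
So u(n) = \left(2 n - 6\right) \cdot (2)^n.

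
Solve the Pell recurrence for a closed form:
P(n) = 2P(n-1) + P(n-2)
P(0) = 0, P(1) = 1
This is the Pell sequence.
Characteristic equation: x² - 2x - 1 = 0; roots r₁ = 1 + \sqrt{2}, r₂ = 1 - \sqrt{2}.
General: P(n) = A·r₁^n + B·r₂^n. Solving with P(0)=0, P(1)=1 gives A = \frac{\sqrt{2}}{4}, B = - \frac{\sqrt{2}}{4}.
So P(n) = \frac{\sqrt{2} \left(- \left(1 - \sqrt{2}\right)^{n} + \left(1 + \sqrt{2}\right)^{n}\right)}{4}.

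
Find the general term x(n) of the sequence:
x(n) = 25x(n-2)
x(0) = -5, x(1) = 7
Characteristic equation: x² - 25 = 0, which factors as (x - (-5))(x - (5)) = 0.
Roots r₁ = -5, r₂ = 5 (distinct).
General solution: x(n) = A·(-5)^n + B·(5)^n.
From x(0) = -5: A + B = -5.
From x(1) = 7: -5A + 5B = 7.
Solving: A = - \frac{16}{5}, B = - \frac{9}{5}.
So x(n) = - \frac{16 \left(-5\right)^{n}}{5} - \frac{9 \cdot 5^{n}}{5}.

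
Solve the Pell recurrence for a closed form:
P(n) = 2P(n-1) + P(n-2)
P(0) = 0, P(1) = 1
This is the Pell sequence.
Characteristic equation: x² - 2x - 1 = 0; roots r₁ = 1 + \sqrt{2}, r₂ = 1 - \sqrt{2}.
General: P(n) = A·r₁^n + B·r₂^n. Solving with P(0)=0, P(1)=1 gives A = \frac{\sqrt{2}}{4}, B = - \frac{\sqrt{2}}{4}.
So P(n) = \frac{\sqrt{2} \left(- \left(1 - \sqrt{2}\right)^{n} + \left(1 + \sqrt{2}\right)^{n}\right)}{4}.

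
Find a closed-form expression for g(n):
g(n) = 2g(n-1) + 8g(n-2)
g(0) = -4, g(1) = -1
Characteristic equation: x² - 2x - 8 = 0, which factors as (x - (4))(x - (-2)) = 0.
Roots r₁ = 4, r₂ = -2 (distinct).
General solution: g(n) = A·(4)^n + B·(-2)^n.
From g(0) = -4: A + B = -4.
From g(1) = -1: 4A - 2B = -1.
Solving: A = - \frac{3}{2}, B = - \frac{5}{2}.
So g(n) = - \frac{5 \left(-2\right)^{n}}{2} - \frac{3 \cdot 4^{n}}{2}.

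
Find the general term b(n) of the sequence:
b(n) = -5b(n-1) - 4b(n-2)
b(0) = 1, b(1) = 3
Characteristic equation: x² + 5x + 4 = 0, which factors as (x - (-1))(x - (-4)) = 0.
Roots r₁ = -1, r₂ = -4 (distinct).
General solution: b(n) = A·(-1)^n + B·(-4)^n.
From b(0) = 1: A + B = 1.
From b(1) = 3: -A - 4B = 3.
Solving: A = \frac{7}{3}, B = - \frac{4}{3}.
So b(n) = \frac{7 \left(-1\right)^{n}}{3} - \frac{4 \left(-4\right)^{n}}{3}.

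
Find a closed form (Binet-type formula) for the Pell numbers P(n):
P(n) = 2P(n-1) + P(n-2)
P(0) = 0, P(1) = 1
This is the Pell sequence.
Characteristic equation: x² - 2x - 1 = 0; roots r₁ = 1 + \sqrt{2}, r₂ = 1 - \sqrt{2}.
General: P(n) = A·r₁^n + B·r₂^n. Solving with P(0)=0, P(1)=1 gives A = \frac{\sqrt{2}}{4}, B = - \frac{\sqrt{2}}{4}.
So P(n) = \frac{\sqrt{2} \left(- \left(1 - \sqrt{2}\right)^{n} + \left(1 + \sqrt{2}\right)^{n}\right)}{4}.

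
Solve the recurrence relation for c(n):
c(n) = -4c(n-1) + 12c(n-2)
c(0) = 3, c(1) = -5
Characteristic equation: x² + 4x - 12 = 0, which factors as (x - (2))(x - (-6)) = 0.
Roots r₁ = 2, r₂ = -6 (distinct).
General solution: c(n) = A·(2)^n + B·(-6)^n.
From c(0) = 3: A + B = 3.
From c(1) = -5: 2A - 6B = -5.
Solving: A = \frac{13}{8}, B = \frac{11}{8}.
So c(n) = \frac{11 \left(-6\right)^{n}}{8} + \frac{13 \cdot 2^{n}}{8}.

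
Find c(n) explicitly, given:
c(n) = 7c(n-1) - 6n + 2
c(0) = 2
First-order linear with linear forcing.
Homogeneous solution: c_h(n) = A·(7)^n.
Try particular c_p(n) = pn + q. Substituting:
  pn + q = 7(p(n-1) + q) - 6n + 2.
Matching the n-coefficient: p = 7p - 6 ⇒ p = 1.
Matching constants: q = -7p + 7q + 2 ⇒ q = \frac{5}{6}.
General: c(n) = A·(7)^n + n + \frac{5}{6}.
Apply c(0) = 2: A + \frac{5}{6} = 2 ⇒ A = \frac{7}{6}.
So c(n) = \frac{7 \cdot 7^{n}}{6} + n + \frac{5}{6}.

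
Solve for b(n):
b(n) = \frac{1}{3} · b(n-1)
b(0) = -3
Pure geometric recurrence with ratio \frac{1}{3}.
By induction b(n) = b(0) · (\frac{1}{3})^n = - 3 \cdot 3^{- n}.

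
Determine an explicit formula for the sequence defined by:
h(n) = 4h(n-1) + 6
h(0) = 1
First-order linear non-homogeneous.
Homogeneous solution: h_h(n) = A·(4)^n.
Try constant particular solution h_p = K: K = 4K + 6 ⇒ K = -2.
General: h(n) = A·(4)^n - 2.
Apply h(0) = 1: A - 2 = 1 ⇒ A = 3.
So h(n) = 3 \cdot 4^{n} - 2.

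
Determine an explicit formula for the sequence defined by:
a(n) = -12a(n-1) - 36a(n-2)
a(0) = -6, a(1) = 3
Characteristic equation: x² + 12x + 36 = 0, which is (x - (-6))².
Repeated root r = -6.
General solution: a(n) = (A + Bn)·(-6)^n.
From a(0) = -6: A = -6.
From a(1) = 3: (A + B)·(-6) = 3 ⇒ B = \frac{11}{2}.
So a(n) = \left(\frac{11 n}{2} - 6\right) \cdot (-6)^n.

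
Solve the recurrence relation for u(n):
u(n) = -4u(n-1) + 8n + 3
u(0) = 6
First-order linear with linear forcing.
Homogeneous solution: u_h(n) = A·(-4)^n.
Try particular u_p(n) = pn + q. Substituting:
  pn + q = -4(p(n-1) + q) + 8n + 3.
Matching the n-coefficient: p = -4p + 8 ⇒ p = \frac{8}{5}.
Matching constants: q = 4p - 4q + 3 ⇒ q = \frac{47}{25}.
General: u(n) = A·(-4)^n + \frac{8 n}{5} + \frac{47}{25}.
Apply u(0) = 6: A + \frac{47}{25} = 6 ⇒ A = \frac{103}{25}.
So u(n) = \frac{103 \left(-4\right)^{n}}{25} + \frac{8 n}{5} + \frac{47}{25}.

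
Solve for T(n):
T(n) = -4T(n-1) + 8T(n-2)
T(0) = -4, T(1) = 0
Characteristic equation: x² + 4x - 8 = 0.
Discriminant Δ = (-4)² + 4·(8) = 48.
Roots r₁,₂ = (-4 ± √48)/2, so r₁ = -2 + 2 \sqrt{3}, r₂ = - 2 \sqrt{3} - 2.
General solution: T(n) = A·r₁^n + B·r₂^n.
From the initial conditions, A + B = -4 and r₁A + r₂B = 0.
Since r₁ - r₂ = √48: A = (0 - (-4)r₂)/√48 = -2 - \frac{2 \sqrt{3}}{3}, and B = -4 - A = -2 + \frac{2 \sqrt{3}}{3}.
So T(n) = \left(-2 - \frac{2 \sqrt{3}}{3}\right)\left(-2 + 2 \sqrt{3}\right)^n + \left(-2 + \frac{2 \sqrt{3}}{3}\right)\left(- 2 \sqrt{3} - 2\right)^n.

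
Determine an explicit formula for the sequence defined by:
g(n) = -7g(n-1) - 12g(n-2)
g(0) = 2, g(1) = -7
Characteristic equation: x² + 7x + 12 = 0, which factors as (x - (-4))(x - (-3)) = 0.
Roots r₁ = -4, r₂ = -3 (distinct).
General solution: g(n) = A·(-4)^n + B·(-3)^n.
From g(0) = 2: A + B = 2.
From g(1) = -7: -4A - 3B = -7.
Solving: A = 1, B = 1.
So g(n) = \left(-3\right)^{n} + \left(-4\right)^{n}.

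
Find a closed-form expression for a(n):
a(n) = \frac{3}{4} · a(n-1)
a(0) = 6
Pure geometric recurrence with ratio \frac{3}{4}.
By induction a(n) = a(0) · (\frac{3}{4})^n = 6 \left(\frac{3}{4}\right)^{n}.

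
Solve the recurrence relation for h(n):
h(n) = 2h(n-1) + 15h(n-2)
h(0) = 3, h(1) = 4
Characteristic equation: x² - 2x - 15 = 0, which factors as (x - (5))(x - (-3)) = 0.
Roots r₁ = 5, r₂ = -3 (distinct).
General solution: h(n) = A·(5)^n + B·(-3)^n.
From h(0) = 3: A + B = 3.
From h(1) = 4: 5A - 3B = 4.
Solving: A = \frac{13}{8}, B = \frac{11}{8}.
So h(n) = \frac{11 \left(-3\right)^{n}}{8} + \frac{13 \cdot 5^{n}}{8}.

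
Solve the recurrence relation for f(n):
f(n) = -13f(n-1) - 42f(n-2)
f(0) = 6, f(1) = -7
Characteristic equation: x² + 13x + 42 = 0, which factors as (x - (-7))(x - (-6)) = 0.
Roots r₁ = -7, r₂ = -6 (distinct).
General solution: f(n) = A·(-7)^n + B·(-6)^n.
From f(0) = 6: A + B = 6.
From f(1) = -7: -7A - 6B = -7.
Solving: A = -29, B = 35.
So f(n) = 35 \left(-6\right)^{n} - 29 \left(-7\right)^{n}.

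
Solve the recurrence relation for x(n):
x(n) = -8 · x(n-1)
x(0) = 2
Pure geometric recurrence with ratio -8.
By induction x(n) = x(0) · (-8)^n = 2 \left(-8\right)^{n}.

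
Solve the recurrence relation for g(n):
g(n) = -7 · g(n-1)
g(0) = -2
Pure geometric recurrence with ratio -7.
By induction g(n) = g(0) · (-7)^n = - 2 \left(-7\right)^{n}.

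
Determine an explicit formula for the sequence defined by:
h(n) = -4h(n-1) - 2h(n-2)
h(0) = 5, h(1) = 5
Characteristic equation: x² + 4x + 2 = 0.
Discriminant Δ = (-4)² + 4·(-2) = 8.
Roots r₁,₂ = (-4 ± √8)/2, so r₁ = -2 + \sqrt{2}, r₂ = -2 - \sqrt{2}.
General solution: h(n) = A·r₁^n + B·r₂^n.
From the initial conditions, A + B = 5 and r₁A + r₂B = 5.
Since r₁ - r₂ = √8: A = (5 - (5)r₂)/√8 = \frac{5}{2} + \frac{15 \sqrt{2}}{4}, and B = 5 - A = \frac{5}{2} - \frac{15 \sqrt{2}}{4}.
So h(n) = \left(\frac{5}{2} + \frac{15 \sqrt{2}}{4}\right)\left(-2 + \sqrt{2}\right)^n + \left(\frac{5}{2} - \frac{15 \sqrt{2}}{4}\right)\left(-2 - \sqrt{2}\right)^n.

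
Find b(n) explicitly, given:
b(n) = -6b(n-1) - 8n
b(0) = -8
First-order linear with linear forcing.
Homogeneous solution: b_h(n) = A·(-6)^n.
Try particular b_p(n) = pn + q. Substituting:
  pn + q = -6(p(n-1) + q) - 8n.
Matching the n-coefficient: p = -6p - 8 ⇒ p = - \frac{8}{7}.
Matching constants: q = 6p - 6q ⇒ q = - \frac{48}{49}.
General: b(n) = A·(-6)^n - \frac{8 n}{7} - \frac{48}{49}.
Apply b(0) = -8: A - \frac{48}{49} = -8 ⇒ A = - \frac{344}{49}.
So b(n) = - \frac{344 \left(-6\right)^{n}}{49} - \frac{8 n}{7} - \frac{48}{49}.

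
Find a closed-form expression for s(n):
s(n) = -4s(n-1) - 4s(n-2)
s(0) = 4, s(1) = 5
Characteristic equation: x² + 4x + 4 = 0, which is (x - (-2))².
Repeated root r = -2.
General solution: s(n) = (A + Bn)·(-2)^n.
From s(0) = 4: A = 4.
From s(1) = 5: (A + B)·(-2) = 5 ⇒ B = - \frac{13}{2}.
So s(n) = \left(4 - \frac{13 n}{2}\right) \cdot (-2)^n.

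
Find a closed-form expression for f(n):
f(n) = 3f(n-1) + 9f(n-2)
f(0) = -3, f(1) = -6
Characteristic equation: x² - 3x - 9 = 0.
Discriminant Δ = (3)² + 4·(9) = 45.
Roots r₁,₂ = (3 ± √45)/2, so r₁ = \frac{3}{2} + \frac{3 \sqrt{5}}{2}, r₂ = \frac{3}{2} - \frac{3 \sqrt{5}}{2}.
General solution: f(n) = A·r₁^n + B·r₂^n.
From the initial conditions, A + B = -3 and r₁A + r₂B = -6.
Since r₁ - r₂ = √45: A = (-6 - (-3)r₂)/√45 = - \frac{3}{2} - \frac{\sqrt{5}}{10}, and B = -3 - A = - \frac{3}{2} + \frac{\sqrt{5}}{10}.
So f(n) = \left(- \frac{3}{2} - \frac{\sqrt{5}}{10}\right)\left(\frac{3}{2} + \frac{3 \sqrt{5}}{2}\right)^n + \left(- \frac{3}{2} + \frac{\sqrt{5}}{10}\right)\left(\frac{3}{2} - \frac{3 \sqrt{5}}{2}\right)^n.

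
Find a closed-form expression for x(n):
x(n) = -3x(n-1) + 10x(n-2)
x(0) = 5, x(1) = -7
Characteristic equation: x² + 3x - 10 = 0, which factors as (x - (2))(x - (-5)) = 0.
Roots r₁ = 2, r₂ = -5 (distinct).
General solution: x(n) = A·(2)^n + B·(-5)^n.
From x(0) = 5: A + B = 5.
From x(1) = -7: 2A - 5B = -7.
Solving: A = \frac{18}{7}, B = \frac{17}{7}.
So x(n) = \frac{17 \left(-5\right)^{n}}{7} + \frac{18 \cdot 2^{n}}{7}.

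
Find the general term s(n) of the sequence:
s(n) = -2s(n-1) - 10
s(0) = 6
First-order linear non-homogeneous.
Homogeneous solution: s_h(n) = A·(-2)^n.
Try constant particular solution s_p = K: K = -2K - 10 ⇒ K = - \frac{10}{3}.
General: s(n) = A·(-2)^n - \frac{10}{3}.
Apply s(0) = 6: A - \frac{10}{3} = 6 ⇒ A = \frac{28}{3}.
So s(n) = \frac{28 \left(-2\right)^{n}}{3} - \frac{10}{3}.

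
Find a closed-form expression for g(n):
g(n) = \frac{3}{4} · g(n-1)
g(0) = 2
Pure geometric recurrence with ratio \frac{3}{4}.
By induction g(n) = g(0) · (\frac{3}{4})^n = 2 \left(\frac{3}{4}\right)^{n}.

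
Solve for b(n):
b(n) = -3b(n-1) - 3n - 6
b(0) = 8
First-order linear with linear forcing.
Homogeneous solution: b_h(n) = A·(-3)^n.
Try particular b_p(n) = pn + q. Substituting:
  pn + q = -3(p(n-1) + q) - 3n - 6.
Matching the n-coefficient: p = -3p - 3 ⇒ p = - \frac{3}{4}.
Matching constants: q = 3p - 3q - 6 ⇒ q = - \frac{33}{16}.
General: b(n) = A·(-3)^n - \frac{3 n}{4} - \frac{33}{16}.
Apply b(0) = 8: A - \frac{33}{16} = 8 ⇒ A = \frac{161}{16}.
So b(n) = \frac{161 \left(-3\right)^{n}}{16} - \frac{3 n}{4} - \frac{33}{16}.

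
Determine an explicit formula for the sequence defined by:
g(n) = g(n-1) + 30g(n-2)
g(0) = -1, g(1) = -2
Characteristic equation: x² - x - 30 = 0, which factors as (x - (-5))(x - (6)) = 0.
Roots r₁ = -5, r₂ = 6 (distinct).
General solution: g(n) = A·(-5)^n + B·(6)^n.
From g(0) = -1: A + B = -1.
From g(1) = -2: -5A + 6B = -2.
Solving: A = - \frac{4}{11}, B = - \frac{7}{11}.
So g(n) = - \frac{4 \left(-5\right)^{n}}{11} - \frac{7 \cdot 6^{n}}{11}.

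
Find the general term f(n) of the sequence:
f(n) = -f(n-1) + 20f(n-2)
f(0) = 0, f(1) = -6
Characteristic equation: x² + x - 20 = 0, which factors as (x - (-5))(x - (4)) = 0.
Roots r₁ = -5, r₂ = 4 (distinct).
General solution: f(n) = A·(-5)^n + B·(4)^n.
From f(0) = 0: A + B = 0.
From f(1) = -6: -5A + 4B = -6.
Solving: A = \frac{2}{3}, B = - \frac{2}{3}.
So f(n) = \frac{2 \left(-5\right)^{n}}{3} - \frac{2 \cdot 4^{n}}{3}.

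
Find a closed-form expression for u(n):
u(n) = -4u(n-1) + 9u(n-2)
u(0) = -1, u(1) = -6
Characteristic equation: x² + 4x - 9 = 0.
Discriminant Δ = (-4)² + 4·(9) = 52.
Roots r₁,₂ = (-4 ± √52)/2, so r₁ = -2 + \sqrt{13}, r₂ = - \sqrt{13} - 2.
General solution: u(n) = A·r₁^n + B·r₂^n.
From the initial conditions, A + B = -1 and r₁A + r₂B = -6.
Since r₁ - r₂ = √52: A = (-6 - (-1)r₂)/√52 = - \frac{4 \sqrt{13}}{13} - \frac{1}{2}, and B = -1 - A = - \frac{1}{2} + \frac{4 \sqrt{13}}{13}.
So u(n) = \left(- \frac{4 \sqrt{13}}{13} - \frac{1}{2}\right)\left(-2 + \sqrt{13}\right)^n + \left(- \frac{1}{2} + \frac{4 \sqrt{13}}{13}\right)\left(- \sqrt{13} - 2\right)^n.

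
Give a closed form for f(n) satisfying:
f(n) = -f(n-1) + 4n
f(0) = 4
First-order linear with linear forcing.
Homogeneous solution: f_h(n) = A·(-1)^n.
Try particular f_p(n) = pn + q. Substituting:
  pn + q = -(p(n-1) + q) + 4n.
Matching the n-coefficient: p = -p + 4 ⇒ p = 2.
Matching constants: q = p - q ⇒ q = 1.
General: f(n) = A·(-1)^n + 2 n + 1.
Apply f(0) = 4: A + 1 = 4 ⇒ A = 3.
So f(n) = 3 \left(-1\right)^{n} + 2 n + 1.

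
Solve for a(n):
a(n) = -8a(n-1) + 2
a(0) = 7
First-order linear non-homogeneous.
Homogeneous solution: a_h(n) = A·(-8)^n.
Try constant particular solution a_p = K: K = -8K + 2 ⇒ K = \frac{2}{9}.
General: a(n) = A·(-8)^n + \frac{2}{9}.
Apply a(0) = 7: A + \frac{2}{9} = 7 ⇒ A = \frac{61}{9}.
So a(n) = \frac{61 \left(-8\right)^{n}}{9} + \frac{2}{9}.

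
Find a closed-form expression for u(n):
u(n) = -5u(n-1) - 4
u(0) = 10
First-order linear non-homogeneous.
Homogeneous solution: u_h(n) = A·(-5)^n.
Try constant particular solution u_p = K: K = -5K - 4 ⇒ K = - \frac{2}{3}.
General: u(n) = A·(-5)^n - \frac{2}{3}.
Apply u(0) = 10: A - \frac{2}{3} = 10 ⇒ A = \frac{32}{3}.
So u(n) = \frac{32 \left(-5\right)^{n}}{3} - \frac{2}{3}.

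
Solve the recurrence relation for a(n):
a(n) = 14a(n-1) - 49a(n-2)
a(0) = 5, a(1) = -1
Characteristic equation: x² - 14x + 49 = 0, which is (x - (7))².
Repeated root r = 7.
General solution: a(n) = (A + Bn)·(7)^n.
From a(0) = 5: A = 5.
From a(1) = -1: (A + B)·(7) = -1 ⇒ B = - \frac{36}{7}.
So a(n) = \left(5 - \frac{36 n}{7}\right) \cdot (7)^n.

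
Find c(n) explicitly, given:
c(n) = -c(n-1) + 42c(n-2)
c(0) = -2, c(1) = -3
Characteristic equation: x² + x - 42 = 0, which factors as (x - (6))(x - (-7)) = 0.
Roots r₁ = 6, r₂ = -7 (distinct).
General solution: c(n) = A·(6)^n + B·(-7)^n.
From c(0) = -2: A + B = -2.
From c(1) = -3: 6A - 7B = -3.
Solving: A = - \frac{17}{13}, B = - \frac{9}{13}.
So c(n) = - \frac{9 \left(-7\right)^{n}}{13} - \frac{17 \cdot 6^{n}}{13}.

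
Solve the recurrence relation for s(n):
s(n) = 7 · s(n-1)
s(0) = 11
Pure geometric recurrence with ratio 7.
By induction s(n) = s(0) · (7)^n = 11 \cdot 7^{n}.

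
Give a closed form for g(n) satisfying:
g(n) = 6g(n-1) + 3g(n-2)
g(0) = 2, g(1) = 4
Characteristic equation: x² - 6x - 3 = 0.
Discriminant Δ = (6)² + 4·(3) = 48.
Roots r₁,₂ = (6 ± √48)/2, so r₁ = 3 + 2 \sqrt{3}, r₂ = 3 - 2 \sqrt{3}.
General solution: g(n) = A·r₁^n + B·r₂^n.
From the initial conditions, A + B = 2 and r₁A + r₂B = 4.
Since r₁ - r₂ = √48: A = (4 - (2)r₂)/√48 = 1 - \frac{\sqrt{3}}{6}, and B = 2 - A = \frac{\sqrt{3}}{6} + 1.
So g(n) = \left(1 - \frac{\sqrt{3}}{6}\right)\left(3 + 2 \sqrt{3}\right)^n + \left(\frac{\sqrt{3}}{6} + 1\right)\left(3 - 2 \sqrt{3}\right)^n.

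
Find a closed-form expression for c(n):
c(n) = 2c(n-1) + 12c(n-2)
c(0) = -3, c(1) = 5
Characteristic equation: x² - 2x - 12 = 0.
Discriminant Δ = (2)² + 4·(12) = 52.
Roots r₁,₂ = (2 ± √52)/2, so r₁ = 1 + \sqrt{13}, r₂ = 1 - \sqrt{13}.
General solution: c(n) = A·r₁^n + B·r₂^n.
From the initial conditions, A + B = -3 and r₁A + r₂B = 5.
Since r₁ - r₂ = √52: A = (5 - (-3)r₂)/√52 = - \frac{3}{2} + \frac{4 \sqrt{13}}{13}, and B = -3 - A = - \frac{3}{2} - \frac{4 \sqrt{13}}{13}.
So c(n) = \left(- \frac{3}{2} + \frac{4 \sqrt{13}}{13}\right)\left(1 + \sqrt{13}\right)^n + \left(- \frac{3}{2} - \frac{4 \sqrt{13}}{13}\right)\left(1 - \sqrt{13}\right)^n.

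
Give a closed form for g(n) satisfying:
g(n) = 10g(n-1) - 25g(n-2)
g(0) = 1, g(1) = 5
Characteristic equation: x² - 10x + 25 = 0, which is (x - (5))².
Repeated root r = 5.
General solution: g(n) = (A + Bn)·(5)^n.
From g(0) = 1: A = 1.
From g(1) = 5: (A + B)·(5) = 5 ⇒ B = 0.
So g(n) = \left(1\right) \cdot (5)^n.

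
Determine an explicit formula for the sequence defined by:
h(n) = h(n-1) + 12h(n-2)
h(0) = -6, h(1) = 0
Characteristic equation: x² - x - 12 = 0, which factors as (x - (4))(x - (-3)) = 0.
Roots r₁ = 4, r₂ = -3 (distinct).
General solution: h(n) = A·(4)^n + B·(-3)^n.
From h(0) = -6: A + B = -6.
From h(1) = 0: 4A - 3B = 0.
Solving: A = - \frac{18}{7}, B = - \frac{24}{7}.
So h(n) = - \frac{24 \left(-3\right)^{n}}{7} - \frac{18 \cdot 4^{n}}{7}.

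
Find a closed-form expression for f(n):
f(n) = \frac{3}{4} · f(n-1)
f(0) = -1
Pure geometric recurrence with ratio \frac{3}{4}.
By induction f(n) = f(0) · (\frac{3}{4})^n = - \left(\frac{3}{4}\right)^{n}.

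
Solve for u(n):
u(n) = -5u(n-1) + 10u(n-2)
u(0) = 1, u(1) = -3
Characteristic equation: x² + 5x - 10 = 0.
Discriminant Δ = (-5)² + 4·(10) = 65.
Roots r₁,₂ = (-5 ± √65)/2, so r₁ = - \frac{5}{2} + \frac{\sqrt{65}}{2}, r₂ = - \frac{\sqrt{65}}{2} - \frac{5}{2}.
General solution: u(n) = A·r₁^n + B·r₂^n.
From the initial conditions, A + B = 1 and r₁A + r₂B = -3.
Since r₁ - r₂ = √65: A = (-3 - (1)r₂)/√65 = \frac{1}{2} - \frac{\sqrt{65}}{130}, and B = 1 - A = \frac{\sqrt{65}}{130} + \frac{1}{2}.
So u(n) = \left(\frac{1}{2} - \frac{\sqrt{65}}{130}\right)\left(- \frac{5}{2} + \frac{\sqrt{65}}{2}\right)^n + \left(\frac{\sqrt{65}}{130} + \frac{1}{2}\right)\left(- \frac{\sqrt{65}}{2} - \frac{5}{2}\right)^n.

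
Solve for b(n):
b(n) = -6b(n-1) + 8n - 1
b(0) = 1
First-order linear with linear forcing.
Homogeneous solution: b_h(n) = A·(-6)^n.
Try particular b_p(n) = pn + q. Substituting:
  pn + q = -6(p(n-1) + q) + 8n - 1.
Matching the n-coefficient: p = -6p + 8 ⇒ p = \frac{8}{7}.
Matching constants: q = 6p - 6q - 1 ⇒ q = \frac{41}{49}.
General: b(n) = A·(-6)^n + \frac{8 n}{7} + \frac{41}{49}.
Apply b(0) = 1: A + \frac{41}{49} = 1 ⇒ A = \frac{8}{49}.
So b(n) = \frac{8 \left(-6\right)^{n}}{49} + \frac{8 n}{7} + \frac{41}{49}.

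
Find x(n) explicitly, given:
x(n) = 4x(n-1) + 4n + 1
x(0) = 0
First-order linear with linear forcing.
Homogeneous solution: x_h(n) = A·(4)^n.
Try particular x_p(n) = pn + q. Substituting:
  pn + q = 4(p(n-1) + q) + 4n + 1.
Matching the n-coefficient: p = 4p + 4 ⇒ p = - \frac{4}{3}.
Matching constants: q = -4p + 4q + 1 ⇒ q = - \frac{19}{9}.
General: x(n) = A·(4)^n - \frac{4 n}{3} - \frac{19}{9}.
Apply x(0) = 0: A - \frac{19}{9} = 0 ⇒ A = \frac{19}{9}.
So x(n) = \frac{19 \cdot 4^{n}}{9} - \frac{4 n}{3} - \frac{19}{9}.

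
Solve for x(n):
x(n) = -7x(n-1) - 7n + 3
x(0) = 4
First-order linear with linear forcing.
Homogeneous solution: x_h(n) = A·(-7)^n.
Try particular x_p(n) = pn + q. Substituting:
  pn + q = -7(p(n-1) + q) - 7n + 3.
Matching the n-coefficient: p = -7p - 7 ⇒ p = - \frac{7}{8}.
Matching constants: q = 7p - 7q + 3 ⇒ q = - \frac{25}{64}.
General: x(n) = A·(-7)^n - \frac{7 n}{8} - \frac{25}{64}.
Apply x(0) = 4: A - \frac{25}{64} = 4 ⇒ A = \frac{281}{64}.
So x(n) = \frac{281 \left(-7\right)^{n}}{64} - \frac{7 n}{8} - \frac{25}{64}.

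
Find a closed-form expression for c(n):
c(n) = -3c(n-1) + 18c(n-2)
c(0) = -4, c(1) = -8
Characteristic equation: x² + 3x - 18 = 0, which factors as (x - (3))(x - (-6)) = 0.
Roots r₁ = 3, r₂ = -6 (distinct).
General solution: c(n) = A·(3)^n + B·(-6)^n.
From c(0) = -4: A + B = -4.
From c(1) = -8: 3A - 6B = -8.
Solving: A = - \frac{32}{9}, B = - \frac{4}{9}.
So c(n) = - \frac{4 \left(-6\right)^{n}}{9} - \frac{32 \cdot 3^{n}}{9}.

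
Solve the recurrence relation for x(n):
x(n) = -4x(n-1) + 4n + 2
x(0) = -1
First-order linear with linear forcing.
Homogeneous solution: x_h(n) = A·(-4)^n.
Try particular x_p(n) = pn + q. Substituting:
  pn + q = -4(p(n-1) + q) + 4n + 2.
Matching the n-coefficient: p = -4p + 4 ⇒ p = \frac{4}{5}.
Matching constants: q = 4p - 4q + 2 ⇒ q = \frac{26}{25}.
General: x(n) = A·(-4)^n + \frac{4 n}{5} + \frac{26}{25}.
Apply x(0) = -1: A + \frac{26}{25} = -1 ⇒ A = - \frac{51}{25}.
So x(n) = - \frac{51 \left(-4\right)^{n}}{25} + \frac{4 n}{5} + \frac{26}{25}.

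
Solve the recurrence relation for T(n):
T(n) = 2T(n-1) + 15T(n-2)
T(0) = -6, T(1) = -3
Characteristic equation: x² - 2x - 15 = 0, which factors as (x - (-3))(x - (5)) = 0.
Roots r₁ = -3, r₂ = 5 (distinct).
General solution: T(n) = A·(-3)^n + B·(5)^n.
From T(0) = -6: A + B = -6.
From T(1) = -3: -3A + 5B = -3.
Solving: A = - \frac{27}{8}, B = - \frac{21}{8}.
So T(n) = - \frac{27 \left(-3\right)^{n}}{8} - \frac{21 \cdot 5^{n}}{8}.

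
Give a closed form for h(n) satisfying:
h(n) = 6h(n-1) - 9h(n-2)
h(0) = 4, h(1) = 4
Characteristic equation: x² - 6x + 9 = 0, which is (x - (3))².
Repeated root r = 3.
General solution: h(n) = (A + Bn)·(3)^n.
From h(0) = 4: A = 4.
From h(1) = 4: (A + B)·(3) = 4 ⇒ B = - \frac{8}{3}.
So h(n) = \left(4 - \frac{8 n}{3}\right) \cdot (3)^n.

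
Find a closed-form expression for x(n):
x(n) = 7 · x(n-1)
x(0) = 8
Pure geometric recurrence with ratio 7.
By induction x(n) = x(0) · (7)^n = 8 \cdot 7^{n}.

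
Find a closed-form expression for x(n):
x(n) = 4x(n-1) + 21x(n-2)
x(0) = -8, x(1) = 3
Characteristic equation: x² - 4x - 21 = 0, which factors as (x - (-3))(x - (7)) = 0.
Roots r₁ = -3, r₂ = 7 (distinct).
General solution: x(n) = A·(-3)^n + B·(7)^n.
From x(0) = -8: A + B = -8.
From x(1) = 3: -3A + 7B = 3.
Solving: A = - \frac{59}{10}, B = - \frac{21}{10}.
So x(n) = - \frac{59 \left(-3\right)^{n}}{10} - \frac{21 \cdot 7^{n}}{10}.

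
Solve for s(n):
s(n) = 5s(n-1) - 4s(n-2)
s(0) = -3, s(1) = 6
Characteristic equation: x² - 5x + 4 = 0, which factors as (x - (1))(x - (4)) = 0.
Roots r₁ = 1, r₂ = 4 (distinct).
General solution: s(n) = A·(1)^n + B·(4)^n.
From s(0) = -3: A + B = -3.
From s(1) = 6: A + 4B = 6.
Solving: A = -6, B = 3.
So s(n) = 3 \cdot 4^{n} - 6.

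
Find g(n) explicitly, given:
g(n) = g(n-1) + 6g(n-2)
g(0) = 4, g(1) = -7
Characteristic equation: x² - x - 6 = 0, which factors as (x - (3))(x - (-2)) = 0.
Roots r₁ = 3, r₂ = -2 (distinct).
General solution: g(n) = A·(3)^n + B·(-2)^n.
From g(0) = 4: A + B = 4.
From g(1) = -7: 3A - 2B = -7.
Solving: A = \frac{1}{5}, B = \frac{19}{5}.
So g(n) = \frac{19 \left(-2\right)^{n}}{5} + \frac{3^{n}}{5}.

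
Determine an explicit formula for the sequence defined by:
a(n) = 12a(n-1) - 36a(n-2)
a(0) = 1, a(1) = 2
Characteristic equation: x² - 12x + 36 = 0, which is (x - (6))².
Repeated root r = 6.
General solution: a(n) = (A + Bn)·(6)^n.
From a(0) = 1: A = 1.
From a(1) = 2: (A + B)·(6) = 2 ⇒ B = - \frac{2}{3}.
So a(n) = \left(1 - \frac{2 n}{3}\right) \cdot (6)^n.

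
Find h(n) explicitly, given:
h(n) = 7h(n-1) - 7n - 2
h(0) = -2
First-order linear with linear forcing.
Homogeneous solution: h_h(n) = A·(7)^n.
Try particular h_p(n) = pn + q. Substituting:
  pn + q = 7(p(n-1) + q) - 7n - 2.
Matching the n-coefficient: p = 7p - 7 ⇒ p = \frac{7}{6}.
Matching constants: q = -7p + 7q - 2 ⇒ q = \frac{61}{36}.
General: h(n) = A·(7)^n + \frac{7 n}{6} + \frac{61}{36}.
Apply h(0) = -2: A + \frac{61}{36} = -2 ⇒ A = - \frac{133}{36}.
So h(n) = - \frac{133 \cdot 7^{n}}{36} + \frac{7 n}{6} + \frac{61}{36}.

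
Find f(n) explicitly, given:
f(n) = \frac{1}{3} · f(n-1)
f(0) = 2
Pure geometric recurrence with ratio \frac{1}{3}.
By induction f(n) = f(0) · (\frac{1}{3})^n = 2 \cdot 3^{- n}.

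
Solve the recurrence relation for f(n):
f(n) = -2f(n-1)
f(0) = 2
This is a homogeneous first-order recurrence with ratio -2.
By induction f(n) = f(0) · (-2)^n = 2 \left(-2\right)^{n}.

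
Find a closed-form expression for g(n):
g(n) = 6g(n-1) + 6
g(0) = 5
First-order linear non-homogeneous.
Homogeneous solution: g_h(n) = A·(6)^n.
Try constant particular solution g_p = K: K = 6K + 6 ⇒ K = - \frac{6}{5}.
General: g(n) = A·(6)^n - \frac{6}{5}.
Apply g(0) = 5: A - \frac{6}{5} = 5 ⇒ A = \frac{31}{5}.
So g(n) = \frac{31 \cdot 6^{n}}{5} - \frac{6}{5}.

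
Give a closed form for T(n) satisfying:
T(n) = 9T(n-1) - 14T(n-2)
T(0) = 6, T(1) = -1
Characteristic equation: x² - 9x + 14 = 0, which factors as (x - (2))(x - (7)) = 0.
Roots r₁ = 2, r₂ = 7 (distinct).
General solution: T(n) = A·(2)^n + B·(7)^n.
From T(0) = 6: A + B = 6.
From T(1) = -1: 2A + 7B = -1.
Solving: A = \frac{43}{5}, B = - \frac{13}{5}.
So T(n) = \frac{43 \cdot 2^{n}}{5} - \frac{13 \cdot 7^{n}}{5}.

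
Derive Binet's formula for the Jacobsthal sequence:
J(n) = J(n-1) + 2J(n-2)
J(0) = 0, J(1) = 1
This is the Jacobsthal sequence.
Characteristic equation: x² - x - 2 = 0; roots r₁ = 2, r₂ = -1.
General: J(n) = A·r₁^n + B·r₂^n. Solving with J(0)=0, J(1)=1 gives A = \frac{1}{3}, B = - \frac{1}{3}.
So J(n) = - \frac{\left(-1\right)^{n}}{3} + \frac{2^{n}}{3}.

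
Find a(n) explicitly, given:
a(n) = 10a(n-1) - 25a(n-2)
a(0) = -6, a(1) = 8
Characteristic equation: x² - 10x + 25 = 0, which is (x - (5))².
Repeated root r = 5.
General solution: a(n) = (A + Bn)·(5)^n.
From a(0) = -6: A = -6.
From a(1) = 8: (A + B)·(5) = 8 ⇒ B = \frac{38}{5}.
So a(n) = \left(\frac{38 n}{5} - 6\right) \cdot (5)^n.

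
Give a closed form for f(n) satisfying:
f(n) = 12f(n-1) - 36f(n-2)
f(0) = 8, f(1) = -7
Characteristic equation: x² - 12x + 36 = 0, which is (x - (6))².
Repeated root r = 6.
General solution: f(n) = (A + Bn)·(6)^n.
From f(0) = 8: A = 8.
From f(1) = -7: (A + B)·(6) = -7 ⇒ B = - \frac{55}{6}.
So f(n) = \left(8 - \frac{55 n}{6}\right) \cdot (6)^n.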